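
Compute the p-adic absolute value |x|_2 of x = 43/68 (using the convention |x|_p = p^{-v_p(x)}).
|43/68|_2 = 4

Step 1 — compute v_2(x) by factoring powers of 2 out of the numerator and denominator: v_2(43/68) = -2. Step 2 — apply |x|_p = p^{-v_p(x)} = 2^{2} = 4.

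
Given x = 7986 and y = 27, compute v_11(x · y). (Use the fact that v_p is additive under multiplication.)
v_11(215622) = 3

v_p(x) = 3 (factor: 7986 = 11^3 · 6); v_p(y) = 0 (factor: 27 = 11^0 · 27). Additivity: v_p(xy) = v_p(x) + v_p(y) = 3 + 0 = 3. (Direct check: xy = 215622 = 11^3 · (162).)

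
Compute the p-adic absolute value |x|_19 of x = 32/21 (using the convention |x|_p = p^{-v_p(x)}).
|32/21|_19 = 1

Step 1 — compute v_19(x) by factoring powers of 19 out of the numerator and denominator: v_19(32/21) = 0. Step 2 — apply |x|_p = p^{-v_p(x)} = 19^{0} = 1.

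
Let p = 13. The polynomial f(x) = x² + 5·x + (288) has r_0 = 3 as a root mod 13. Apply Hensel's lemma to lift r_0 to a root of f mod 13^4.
r_3 = 13341 (mod 28561)

Hensel: r_{i+1} = r_i − f(r_i)·(f′(r_i))^{-1} mod 13^{i+2}, f′(x) = 2x + 5. Iterate:
  r_0 = 3 (mod 13)
  r_1 = 159 (mod 169)
  r_2 = 159 (mod 2197)
  r_3 = 13341 (mod 28561)
Final: r = 13341 satisfies f(r) ≡ 0 mod 13^4.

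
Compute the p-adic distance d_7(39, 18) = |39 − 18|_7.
d_7(39, 18) = 1/7

Step 1 — x − y = 39 − 18 = 21. Step 2 — v_7(21) = 1 (factor: 21 = (7^1 · 3); the sign does not affect v_p). Step 3 — |x − y|_7 = 7^{-1} = 1/7.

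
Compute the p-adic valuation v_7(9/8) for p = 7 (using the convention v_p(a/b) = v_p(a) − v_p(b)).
v_7(9/8) = 0

Factor powers of 7 from the numerator and denominator of the reduced fraction: 9 = 7^0 · 9 and 8 = 7^0 · 8. Apply v_p(a/b) = v_p(a) − v_p(b): v_7(9/8) = 0 − 0 = 0.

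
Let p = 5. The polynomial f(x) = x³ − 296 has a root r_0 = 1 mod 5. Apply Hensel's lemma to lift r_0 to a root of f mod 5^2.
r_1 = 16 (mod 25)

Hensel: r_{i+1} = r_i − f(r_i)/f′(r_i) mod 5^{i+2}, where f′(x) = 3x². Iterate:
  r_0 = 1 (mod 5)
  r_1 = 16 (mod 25)
Final: r = 16 with f(r) ≡ 0 mod 5^2.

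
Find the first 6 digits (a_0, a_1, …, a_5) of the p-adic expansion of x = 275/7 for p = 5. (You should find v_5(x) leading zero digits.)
(a_0, …, a_5) = (0, 0, 3, 4, 2, 3)

v_5(275/7) = 2, so a_0 = ... = a_1 = 0. Factor out: x = 5^2 · u with u = 11/7 a unit in ℤ_5. Expand u iteratively via a_{v+i} = u_i mod 5, u_{i+1} = (u_i − a_{v+i})/5:
  u_0 = 11/7;  a_2 = 3;  u_1 = (u_0 − 3)/5 = -2/7
  u_1 = -2/7;  a_3 = 4;  u_2 = (u_1 − 4)/5 = -6/7
  u_2 = -6/7;  a_4 = 2;  u_3 = (u_2 − 2)/5 = -4/7
  u_3 = -4/7;  a_5 = 3;  u_4 = (u_3 − 3)/5 = -5/7
Digits: (0, 0, 3, 4, 2, 3).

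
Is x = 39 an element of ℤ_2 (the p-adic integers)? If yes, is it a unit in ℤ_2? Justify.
x ∈ ℤ_2^× (unit); v_2(x) = 0

ℤ_2 = {x ∈ ℚ_2 : v_2(x) ≥ 0} and ℤ_2^× = {x ∈ ℤ_2 : v_2(x) = 0}. Here v_2(39) = v_2(num) − v_2(den) = 0; compare against these criteria.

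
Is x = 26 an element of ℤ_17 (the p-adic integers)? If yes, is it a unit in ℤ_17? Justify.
x ∈ ℤ_17^× (unit); v_17(x) = 0

ℤ_17 = {x ∈ ℚ_17 : v_17(x) ≥ 0} and ℤ_17^× = {x ∈ ℤ_17 : v_17(x) = 0}. Here v_17(26) = v_17(num) − v_17(den) = 0; compare against these criteria.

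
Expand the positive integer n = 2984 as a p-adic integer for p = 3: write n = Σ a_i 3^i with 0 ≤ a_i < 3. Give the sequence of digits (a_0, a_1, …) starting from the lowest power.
(a_0, a_1, …) = (2, 1, 1, 2, 0, 0, 1, 1)

Repeated division by 3 gives the digits low-to-high: 2984 = 2 + 1·3^1 + 1·3^2 + 2·3^3 + 1·3^6 + 1·3^7. Digit sequence: (2, 1, 1, 2, 0, 0, 1, 1).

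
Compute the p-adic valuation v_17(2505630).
v_17(2505630) = 4

v_17(n) is the largest exponent k such that 17^k divides n. Factor out: 2505630 = 17^4 · 30. (Sign doesn't affect v_p.) So v_17(2505630) = 4.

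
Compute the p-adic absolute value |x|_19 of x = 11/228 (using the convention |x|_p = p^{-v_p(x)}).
|11/228|_19 = 19

Step 1 — compute v_19(x) by factoring powers of 19 out of the numerator and denominator: v_19(11/228) = -1. Step 2 — apply |x|_p = p^{-v_p(x)} = 19^{1} = 19.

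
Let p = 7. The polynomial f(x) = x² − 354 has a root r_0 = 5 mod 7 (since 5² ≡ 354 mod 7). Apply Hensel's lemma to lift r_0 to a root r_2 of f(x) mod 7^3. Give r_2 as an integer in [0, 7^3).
r_2 = 131 (mod 343)

Hensel's recurrence: r_{i+1} = r_i − f(r_i)·(f′(r_i))^{-1} mod 7^{i+2}, with f′(x) = 2x. Iterate:
  r_0 = 5 (mod 7)
  r_1 = 33 (mod 49)
  r_2 = 131 (mod 343)
Final: r_2 = 131, and one checks f(r_2) ≡ 0 mod 7^3.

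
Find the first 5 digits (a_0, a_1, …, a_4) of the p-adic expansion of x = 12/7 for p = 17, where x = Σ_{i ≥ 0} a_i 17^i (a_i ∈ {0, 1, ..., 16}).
(a_0, …, a_4) = (9, 2, 12, 9, 14)

v_17(12/7) = 0 (numerator and denominator both coprime to 17), so x ∈ ℤ_17^×. Compute digits iteratively via a_i = x_i mod 17, x_{i+1} = (x_i − a_i)/17, with x_0 = x:
  x_0 = 12/7;  a_0 = 9;  x_1 = (x_0 − 9)/17 = -3/7
  x_1 = -3/7;  a_1 = 2;  x_2 = (x_1 − 2)/17 = -1/7
  x_2 = -1/7;  a_2 = 12;  x_3 = (x_2 − 12)/17 = -5/7
  x_3 = -5/7;  a_3 = 9;  x_4 = (x_3 − 9)/17 = -4/7
  x_4 = -4/7;  a_4 = 14;  x_5 = (x_4 − 14)/17 = -6/7
Digits: (9, 2, 12, 9, 14).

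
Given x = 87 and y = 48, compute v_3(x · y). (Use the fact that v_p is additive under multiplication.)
v_3(4176) = 2

v_p(x) = 1 (factor: 87 = 3^1 · 29); v_p(y) = 1 (factor: 48 = 3^1 · 16). Additivity: v_p(xy) = v_p(x) + v_p(y) = 1 + 1 = 2. (Direct check: xy = 4176 = 3^2 · (464).)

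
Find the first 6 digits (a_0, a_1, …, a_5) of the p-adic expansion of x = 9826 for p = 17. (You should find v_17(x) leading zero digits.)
(a_0, …, a_5) = (0, 0, 0, 2, 0, 0)

v_17(9826) = 3, so a_0 = ... = a_2 = 0. Factor out: x = 17^3 · u with u = 2 a unit in ℤ_17. Expand u iteratively via a_{v+i} = u_i mod 17, u_{i+1} = (u_i − a_{v+i})/17:
  u_0 = 2;  a_3 = 2;  u_1 = (u_0 − 2)/17 = 0
  u_1 = 0;  a_4 = 0;  u_2 = (u_1 − 0)/17 = 0
  u_2 = 0;  a_5 = 0;  u_3 = (u_2 − 0)/17 = 0
Digits: (0, 0, 0, 2, 0, 0).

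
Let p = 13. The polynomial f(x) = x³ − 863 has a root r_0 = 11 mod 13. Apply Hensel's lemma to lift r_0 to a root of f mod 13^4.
r_3 = 16703 (mod 28561)

Hensel: r_{i+1} = r_i − f(r_i)/f′(r_i) mod 13^{i+2}, where f′(x) = 3x². Iterate:
  r_0 = 11 (mod 13)
  r_1 = 141 (mod 169)
  r_2 = 1324 (mod 2197)
  r_3 = 16703 (mod 28561)
Final: r = 16703 with f(r) ≡ 0 mod 13^4.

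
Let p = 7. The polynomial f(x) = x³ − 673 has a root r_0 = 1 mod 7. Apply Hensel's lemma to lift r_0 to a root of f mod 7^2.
r_1 = 29 (mod 49)

Hensel: r_{i+1} = r_i − f(r_i)/f′(r_i) mod 7^{i+2}, where f′(x) = 3x². Iterate:
  r_0 = 1 (mod 7)
  r_1 = 29 (mod 49)
Final: r = 29 with f(r) ≡ 0 mod 7^2.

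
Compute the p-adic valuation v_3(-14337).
v_3(-14337) = 5

v_3(n) is the largest exponent k such that 3^k divides n. Factor out: -14337 = -3^5 · 59. (Sign doesn't affect v_p.) So v_3(-14337) = 5.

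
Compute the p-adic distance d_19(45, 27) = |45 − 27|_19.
d_19(45, 27) = 1

Step 1 — x − y = 45 − 27 = 18. Step 2 — v_19(18) = 0 (factor: 18 = (19^0 · 18); the sign does not affect v_p). Step 3 — |x − y|_19 = 19^{0} = 1.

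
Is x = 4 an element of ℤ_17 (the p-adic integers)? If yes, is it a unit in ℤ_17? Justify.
x ∈ ℤ_17^× (unit); v_17(x) = 0

ℤ_17 = {x ∈ ℚ_17 : v_17(x) ≥ 0} and ℤ_17^× = {x ∈ ℤ_17 : v_17(x) = 0}. Here v_17(4) = v_17(num) − v_17(den) = 0; compare against these criteria.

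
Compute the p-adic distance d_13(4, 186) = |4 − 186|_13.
d_13(4, 186) = 1/13

Step 1 — x − y = 4 − 186 = -182. Step 2 — v_13(-182) = 1 (factor: -182 = −(13^1 · 14); the sign does not affect v_p). Step 3 — |x − y|_13 = 13^{-1} = 1/13.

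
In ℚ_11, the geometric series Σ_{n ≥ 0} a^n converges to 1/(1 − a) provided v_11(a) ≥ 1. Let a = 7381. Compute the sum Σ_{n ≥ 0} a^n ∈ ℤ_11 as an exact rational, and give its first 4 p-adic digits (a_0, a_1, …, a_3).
Σ a^n = 1/(1 − a) = -1/7380;  first 4 digits = (1, 0, 6, 5)

v_11(a) = 2 ≥ 1, so the series converges in ℤ_11 to 1/(1 − a) = 1/(1 − 7381) = -1/7380. Expand this rational in ℤ_11: compute digits iteratively via d_i = x_i mod 11, x_{i+1} = (x_i − d_i)/11. The first 4 digits are (1, 0, 6, 5).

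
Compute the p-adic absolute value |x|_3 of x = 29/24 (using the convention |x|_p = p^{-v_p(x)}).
|29/24|_3 = 3

Step 1 — compute v_3(x) by factoring powers of 3 out of the numerator and denominator: v_3(29/24) = -1. Step 2 — apply |x|_p = p^{-v_p(x)} = 3^{1} = 3.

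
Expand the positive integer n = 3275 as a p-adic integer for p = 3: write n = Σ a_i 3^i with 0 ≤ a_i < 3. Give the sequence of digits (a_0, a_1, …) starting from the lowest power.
(a_0, a_1, …) = (2, 2, 0, 1, 1, 1, 1, 1)

Repeated division by 3 gives the digits low-to-high: 3275 = 2 + 2·3^1 + 1·3^3 + 1·3^4 + 1·3^5 + 1·3^6 + 1·3^7. Digit sequence: (2, 2, 0, 1, 1, 1, 1, 1).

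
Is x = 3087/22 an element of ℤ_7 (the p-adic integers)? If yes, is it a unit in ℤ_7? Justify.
x ∈ ℤ_7 but not a unit; v_7(x) = 3 > 0

ℤ_7 = {x ∈ ℚ_7 : v_7(x) ≥ 0} and ℤ_7^× = {x ∈ ℤ_7 : v_7(x) = 0}. Here v_7(3087/22) = v_7(num) − v_7(den) = 3; compare against these criteria.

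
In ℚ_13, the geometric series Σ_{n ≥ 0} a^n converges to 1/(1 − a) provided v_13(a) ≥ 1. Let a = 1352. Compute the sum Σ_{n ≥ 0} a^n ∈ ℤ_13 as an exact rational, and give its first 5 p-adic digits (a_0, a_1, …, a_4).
Σ a^n = 1/(1 − a) = -1/1351;  first 5 digits = (1, 0, 8, 0, 12)

v_13(a) = 2 ≥ 1, so the series converges in ℤ_13 to 1/(1 − a) = 1/(1 − 1352) = -1/1351. Expand this rational in ℤ_13: compute digits iteratively via d_i = x_i mod 13, x_{i+1} = (x_i − d_i)/13. The first 5 digits are (1, 0, 8, 0, 12).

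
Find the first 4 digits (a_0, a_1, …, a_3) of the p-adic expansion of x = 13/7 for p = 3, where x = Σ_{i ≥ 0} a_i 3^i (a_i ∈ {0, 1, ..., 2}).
(a_0, …, a_3) = (1, 2, 2, 0)

v_3(13/7) = 0 (numerator and denominator both coprime to 3), so x ∈ ℤ_3^×. Compute digits iteratively via a_i = x_i mod 3, x_{i+1} = (x_i − a_i)/3, with x_0 = x:
  x_0 = 13/7;  a_0 = 1;  x_1 = (x_0 − 1)/3 = 2/7
  x_1 = 2/7;  a_1 = 2;  x_2 = (x_1 − 2)/3 = -4/7
  x_2 = -4/7;  a_2 = 2;  x_3 = (x_2 − 2)/3 = -6/7
  x_3 = -6/7;  a_3 = 0;  x_4 = (x_3 − 0)/3 = -2/7
Digits: (1, 2, 2, 0).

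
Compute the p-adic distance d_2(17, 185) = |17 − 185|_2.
d_2(17, 185) = 1/8

Step 1 — x − y = 17 − 185 = -168. Step 2 — v_2(-168) = 3 (factor: -168 = −(2^3 · 21); the sign does not affect v_p). Step 3 — |x − y|_2 = 2^{-3} = 1/8.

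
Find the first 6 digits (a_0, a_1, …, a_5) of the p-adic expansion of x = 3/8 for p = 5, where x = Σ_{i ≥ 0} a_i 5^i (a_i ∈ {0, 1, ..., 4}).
(a_0, …, a_5) = (1, 3, 0, 3, 0, 3)

v_5(3/8) = 0 (numerator and denominator both coprime to 5), so x ∈ ℤ_5^×. Compute digits iteratively via a_i = x_i mod 5, x_{i+1} = (x_i − a_i)/5, with x_0 = x:
  x_0 = 3/8;  a_0 = 1;  x_1 = (x_0 − 1)/5 = -1/8
  x_1 = -1/8;  a_1 = 3;  x_2 = (x_1 − 3)/5 = -5/8
  x_2 = -5/8;  a_2 = 0;  x_3 = (x_2 − 0)/5 = -1/8
  x_3 = -1/8;  a_3 = 3;  x_4 = (x_3 − 3)/5 = -5/8
  x_4 = -5/8;  a_4 = 0;  x_5 = (x_4 − 0)/5 = -1/8
  x_5 = -1/8;  a_5 = 3;  x_6 = (x_5 − 3)/5 = -5/8
Digits: (1, 3, 0, 3, 0, 3).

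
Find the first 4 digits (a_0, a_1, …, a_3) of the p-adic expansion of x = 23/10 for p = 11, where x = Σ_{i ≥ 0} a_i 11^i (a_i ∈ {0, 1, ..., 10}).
(a_0, …, a_3) = (10, 7, 7, 7)

v_11(23/10) = 0 (numerator and denominator both coprime to 11), so x ∈ ℤ_11^×. Compute digits iteratively via a_i = x_i mod 11, x_{i+1} = (x_i − a_i)/11, with x_0 = x:
  x_0 = 23/10;  a_0 = 10;  x_1 = (x_0 − 10)/11 = -7/10
  x_1 = -7/10;  a_1 = 7;  x_2 = (x_1 − 7)/11 = -7/10
  x_2 = -7/10;  a_2 = 7;  x_3 = (x_2 − 7)/11 = -7/10
  x_3 = -7/10;  a_3 = 7;  x_4 = (x_3 − 7)/11 = -7/10
Digits: (10, 7, 7, 7).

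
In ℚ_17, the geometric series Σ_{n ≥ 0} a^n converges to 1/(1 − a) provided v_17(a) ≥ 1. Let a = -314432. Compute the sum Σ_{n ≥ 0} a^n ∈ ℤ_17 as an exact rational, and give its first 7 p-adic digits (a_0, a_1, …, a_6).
Σ a^n = 1/(1 − a) = 1/314433;  first 7 digits = (1, 0, 0, 4, 13, 16, 15)

v_17(a) = 3 ≥ 1, so the series converges in ℤ_17 to 1/(1 − a) = 1/(1 − (-314432)) = 1/314433. Expand this rational in ℤ_17: compute digits iteratively via d_i = x_i mod 17, x_{i+1} = (x_i − d_i)/17. The first 7 digits are (1, 0, 0, 4, 13, 16, 15).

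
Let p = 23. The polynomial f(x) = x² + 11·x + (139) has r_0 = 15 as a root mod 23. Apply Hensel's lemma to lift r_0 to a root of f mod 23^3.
r_2 = 7421 (mod 12167)

Hensel: r_{i+1} = r_i − f(r_i)·(f′(r_i))^{-1} mod 23^{i+2}, f′(x) = 2x + 11. Iterate:
  r_0 = 15 (mod 23)
  r_1 = 15 (mod 529)
  r_2 = 7421 (mod 12167)
Final: r = 7421 satisfies f(r) ≡ 0 mod 23^3.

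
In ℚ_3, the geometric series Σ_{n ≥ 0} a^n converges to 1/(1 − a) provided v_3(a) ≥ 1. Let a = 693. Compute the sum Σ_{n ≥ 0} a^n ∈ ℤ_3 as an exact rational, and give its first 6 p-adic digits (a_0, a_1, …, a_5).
Σ a^n = 1/(1 − a) = -1/692;  first 6 digits = (1, 0, 2, 1, 0, 2)

v_3(a) = 2 ≥ 1, so the series converges in ℤ_3 to 1/(1 − a) = 1/(1 − 693) = -1/692. Expand this rational in ℤ_3: compute digits iteratively via d_i = x_i mod 3, x_{i+1} = (x_i − d_i)/3. The first 6 digits are (1, 0, 2, 1, 0, 2).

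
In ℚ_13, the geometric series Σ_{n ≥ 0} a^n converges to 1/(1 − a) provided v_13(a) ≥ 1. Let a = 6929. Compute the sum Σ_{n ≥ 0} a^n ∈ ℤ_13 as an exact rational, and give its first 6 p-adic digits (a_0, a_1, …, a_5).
Σ a^n = 1/(1 − a) = -1/6928;  first 6 digits = (1, 0, 2, 3, 4, 12)

v_13(a) = 2 ≥ 1, so the series converges in ℤ_13 to 1/(1 − a) = 1/(1 − 6929) = -1/6928. Expand this rational in ℤ_13: compute digits iteratively via d_i = x_i mod 13, x_{i+1} = (x_i − d_i)/13. The first 6 digits are (1, 0, 2, 3, 4, 12).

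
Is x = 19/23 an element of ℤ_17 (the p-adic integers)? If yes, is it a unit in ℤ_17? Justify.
x ∈ ℤ_17^× (unit); v_17(x) = 0

ℤ_17 = {x ∈ ℚ_17 : v_17(x) ≥ 0} and ℤ_17^× = {x ∈ ℤ_17 : v_17(x) = 0}. Here v_17(19/23) = v_17(num) − v_17(den) = 0; compare against these criteria.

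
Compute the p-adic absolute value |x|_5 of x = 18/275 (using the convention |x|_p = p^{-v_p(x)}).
|18/275|_5 = 25

Step 1 — compute v_5(x) by factoring powers of 5 out of the numerator and denominator: v_5(18/275) = -2. Step 2 — apply |x|_p = p^{-v_p(x)} = 5^{2} = 25.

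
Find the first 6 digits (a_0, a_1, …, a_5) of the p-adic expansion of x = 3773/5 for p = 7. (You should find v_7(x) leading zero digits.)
(a_0, …, a_5) = (0, 0, 0, 5, 1, 4)

v_7(3773/5) = 3, so a_0 = ... = a_2 = 0. Factor out: x = 7^3 · u with u = 11/5 a unit in ℤ_7. Expand u iteratively via a_{v+i} = u_i mod 7, u_{i+1} = (u_i − a_{v+i})/7:
  u_0 = 11/5;  a_3 = 5;  u_1 = (u_0 − 5)/7 = -2/5
  u_1 = -2/5;  a_4 = 1;  u_2 = (u_1 − 1)/7 = -1/5
  u_2 = -1/5;  a_5 = 4;  u_3 = (u_2 − 4)/7 = -3/5
Digits: (0, 0, 0, 5, 1, 4).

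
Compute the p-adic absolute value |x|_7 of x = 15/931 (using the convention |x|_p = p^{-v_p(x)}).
|15/931|_7 = 49

Step 1 — compute v_7(x) by factoring powers of 7 out of the numerator and denominator: v_7(15/931) = -2. Step 2 — apply |x|_p = p^{-v_p(x)} = 7^{2} = 49.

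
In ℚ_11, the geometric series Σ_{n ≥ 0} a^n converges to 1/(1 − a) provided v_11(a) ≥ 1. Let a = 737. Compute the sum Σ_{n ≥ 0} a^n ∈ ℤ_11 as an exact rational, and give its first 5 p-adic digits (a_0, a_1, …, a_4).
Σ a^n = 1/(1 − a) = -1/736;  first 5 digits = (1, 1, 7, 2, 1)

v_11(a) = 1 ≥ 1, so the series converges in ℤ_11 to 1/(1 − a) = 1/(1 − 737) = -1/736. Expand this rational in ℤ_11: compute digits iteratively via d_i = x_i mod 11, x_{i+1} = (x_i − d_i)/11. The first 5 digits are (1, 1, 7, 2, 1).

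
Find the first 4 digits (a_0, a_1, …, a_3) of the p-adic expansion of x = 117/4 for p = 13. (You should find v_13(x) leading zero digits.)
(a_0, …, a_3) = (0, 12, 9, 9)

v_13(117/4) = 1, so a_0 = ... = a_0 = 0. Factor out: x = 13^1 · u with u = 9/4 a unit in ℤ_13. Expand u iteratively via a_{v+i} = u_i mod 13, u_{i+1} = (u_i − a_{v+i})/13:
  u_0 = 9/4;  a_1 = 12;  u_1 = (u_0 − 12)/13 = -3/4
  u_1 = -3/4;  a_2 = 9;  u_2 = (u_1 − 9)/13 = -3/4
  u_2 = -3/4;  a_3 = 9;  u_3 = (u_2 − 9)/13 = -3/4
Digits: (0, 12, 9, 9).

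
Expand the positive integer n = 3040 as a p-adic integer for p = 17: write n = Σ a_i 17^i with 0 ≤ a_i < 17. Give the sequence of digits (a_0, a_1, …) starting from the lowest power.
(a_0, a_1, …) = (14, 8, 10)

Repeated division by 17 gives the digits low-to-high: 3040 = 14 + 8·17^1 + 10·17^2. Digit sequence: (14, 8, 10).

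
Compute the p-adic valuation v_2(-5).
v_2(-5) = 0

v_2(n) is the largest exponent k such that 2^k divides n. Factor out: -5 = -2^0 · 5. (Sign doesn't affect v_p.) So v_2(-5) = 0.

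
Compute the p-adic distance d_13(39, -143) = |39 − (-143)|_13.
d_13(39, -143) = 1/13

Step 1 — x − y = 39 − (-143) = 182. Step 2 — v_13(182) = 1 (factor: 182 = (13^1 · 14); the sign does not affect v_p). Step 3 — |x − y|_13 = 13^{-1} = 1/13.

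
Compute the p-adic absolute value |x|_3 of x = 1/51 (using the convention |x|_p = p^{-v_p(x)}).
|1/51|_3 = 3

Step 1 — compute v_3(x) by factoring powers of 3 out of the numerator and denominator: v_3(1/51) = -1. Step 2 — apply |x|_p = p^{-v_p(x)} = 3^{1} = 3.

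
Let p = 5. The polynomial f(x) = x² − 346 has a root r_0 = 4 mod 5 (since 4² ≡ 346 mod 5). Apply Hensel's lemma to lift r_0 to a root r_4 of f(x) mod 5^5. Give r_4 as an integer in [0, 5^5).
r_4 = 1939 (mod 3125)

Hensel's recurrence: r_{i+1} = r_i − f(r_i)·(f′(r_i))^{-1} mod 5^{i+2}, with f′(x) = 2x. Iterate:
  r_0 = 4 (mod 5)
  r_1 = 14 (mod 25)
  r_2 = 64 (mod 125)
  r_3 = 64 (mod 625)
  r_4 = 1939 (mod 3125)
Final: r_4 = 1939, and one checks f(r_4) ≡ 0 mod 5^5.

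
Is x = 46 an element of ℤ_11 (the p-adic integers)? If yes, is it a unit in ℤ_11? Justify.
x ∈ ℤ_11^× (unit); v_11(x) = 0

ℤ_11 = {x ∈ ℚ_11 : v_11(x) ≥ 0} and ℤ_11^× = {x ∈ ℤ_11 : v_11(x) = 0}. Here v_11(46) = v_11(num) − v_11(den) = 0; compare against these criteria.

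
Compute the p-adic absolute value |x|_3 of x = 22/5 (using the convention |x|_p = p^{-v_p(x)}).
|22/5|_3 = 1

Step 1 — compute v_3(x) by factoring powers of 3 out of the numerator and denominator: v_3(22/5) = 0. Step 2 — apply |x|_p = p^{-v_p(x)} = 3^{0} = 1.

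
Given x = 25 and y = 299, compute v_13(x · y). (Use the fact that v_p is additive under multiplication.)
v_13(7475) = 1

v_p(x) = 0 (factor: 25 = 13^0 · 25); v_p(y) = 1 (factor: 299 = 13^1 · 23). Additivity: v_p(xy) = v_p(x) + v_p(y) = 0 + 1 = 1. (Direct check: xy = 7475 = 13^1 · (575).)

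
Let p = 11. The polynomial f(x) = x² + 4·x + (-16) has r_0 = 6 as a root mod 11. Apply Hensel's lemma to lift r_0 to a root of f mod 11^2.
r_1 = 94 (mod 121)

Hensel: r_{i+1} = r_i − f(r_i)·(f′(r_i))^{-1} mod 11^{i+2}, f′(x) = 2x + 4. Iterate:
  r_0 = 6 (mod 11)
  r_1 = 94 (mod 121)
Final: r = 94 satisfies f(r) ≡ 0 mod 11^2.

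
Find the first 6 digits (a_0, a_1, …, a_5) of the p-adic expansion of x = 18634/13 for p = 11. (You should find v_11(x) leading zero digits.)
(a_0, …, a_5) = (0, 0, 0, 7, 2, 4)

v_11(18634/13) = 3, so a_0 = ... = a_2 = 0. Factor out: x = 11^3 · u with u = 14/13 a unit in ℤ_11. Expand u iteratively via a_{v+i} = u_i mod 11, u_{i+1} = (u_i − a_{v+i})/11:
  u_0 = 14/13;  a_3 = 7;  u_1 = (u_0 − 7)/11 = -7/13
  u_1 = -7/13;  a_4 = 2;  u_2 = (u_1 − 2)/11 = -3/13
  u_2 = -3/13;  a_5 = 4;  u_3 = (u_2 − 4)/11 = -5/13
Digits: (0, 0, 0, 7, 2, 4).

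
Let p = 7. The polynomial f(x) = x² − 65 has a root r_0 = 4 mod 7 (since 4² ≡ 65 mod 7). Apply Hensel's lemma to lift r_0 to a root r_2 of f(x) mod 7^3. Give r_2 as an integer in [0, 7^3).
r_2 = 53 (mod 343)

Hensel's recurrence: r_{i+1} = r_i − f(r_i)·(f′(r_i))^{-1} mod 7^{i+2}, with f′(x) = 2x. Iterate:
  r_0 = 4 (mod 7)
  r_1 = 4 (mod 49)
  r_2 = 53 (mod 343)
Final: r_2 = 53, and one checks f(r_2) ≡ 0 mod 7^3.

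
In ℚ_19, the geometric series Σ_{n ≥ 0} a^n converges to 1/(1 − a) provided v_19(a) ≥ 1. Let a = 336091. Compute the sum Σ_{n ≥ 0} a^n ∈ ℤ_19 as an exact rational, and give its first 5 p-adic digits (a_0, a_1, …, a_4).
Σ a^n = 1/(1 − a) = -1/336090;  first 5 digits = (1, 0, 0, 11, 2)

v_19(a) = 3 ≥ 1, so the series converges in ℤ_19 to 1/(1 − a) = 1/(1 − 336091) = -1/336090. Expand this rational in ℤ_19: compute digits iteratively via d_i = x_i mod 19, x_{i+1} = (x_i − d_i)/19. The first 5 digits are (1, 0, 0, 11, 2).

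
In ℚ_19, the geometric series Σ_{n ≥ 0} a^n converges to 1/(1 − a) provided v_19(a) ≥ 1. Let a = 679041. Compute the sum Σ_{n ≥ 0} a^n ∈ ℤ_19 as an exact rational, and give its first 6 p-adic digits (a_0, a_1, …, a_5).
Σ a^n = 1/(1 − a) = -1/679040;  first 6 digits = (1, 0, 0, 4, 5, 0)

v_19(a) = 3 ≥ 1, so the series converges in ℤ_19 to 1/(1 − a) = 1/(1 − 679041) = -1/679040. Expand this rational in ℤ_19: compute digits iteratively via d_i = x_i mod 19, x_{i+1} = (x_i − d_i)/19. The first 6 digits are (1, 0, 0, 4, 5, 0).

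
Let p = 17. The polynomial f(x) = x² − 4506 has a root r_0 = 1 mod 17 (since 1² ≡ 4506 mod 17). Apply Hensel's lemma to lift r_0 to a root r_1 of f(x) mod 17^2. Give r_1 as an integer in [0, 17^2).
r_1 = 86 (mod 289)

Hensel's recurrence: r_{i+1} = r_i − f(r_i)·(f′(r_i))^{-1} mod 17^{i+2}, with f′(x) = 2x. Iterate:
  r_0 = 1 (mod 17)
  r_1 = 86 (mod 289)
Final: r_1 = 86, and one checks f(r_1) ≡ 0 mod 17^2.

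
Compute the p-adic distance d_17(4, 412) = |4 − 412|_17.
d_17(4, 412) = 1/17

Step 1 — x − y = 4 − 412 = -408. Step 2 — v_17(-408) = 1 (factor: -408 = −(17^1 · 24); the sign does not affect v_p). Step 3 — |x − y|_17 = 17^{-1} = 1/17.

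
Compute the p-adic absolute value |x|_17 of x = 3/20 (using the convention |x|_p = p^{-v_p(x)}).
|3/20|_17 = 1

Step 1 — compute v_17(x) by factoring powers of 17 out of the numerator and denominator: v_17(3/20) = 0. Step 2 — apply |x|_p = p^{-v_p(x)} = 17^{0} = 1.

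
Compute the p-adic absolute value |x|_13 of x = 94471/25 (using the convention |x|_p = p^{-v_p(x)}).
|94471/25|_13 = 1/2197

Step 1 — compute v_13(x) by factoring powers of 13 out of the numerator and denominator: v_13(94471/25) = 3. Step 2 — apply |x|_p = p^{-v_p(x)} = 13^{-3} = 1/2197.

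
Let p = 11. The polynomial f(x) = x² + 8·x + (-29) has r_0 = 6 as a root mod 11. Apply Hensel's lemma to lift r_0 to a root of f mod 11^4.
r_3 = 9532 (mod 14641)

Hensel: r_{i+1} = r_i − f(r_i)·(f′(r_i))^{-1} mod 11^{i+2}, f′(x) = 2x + 8. Iterate:
  r_0 = 6 (mod 11)
  r_1 = 94 (mod 121)
  r_2 = 215 (mod 1331)
  r_3 = 9532 (mod 14641)
Final: r = 9532 satisfies f(r) ≡ 0 mod 11^4.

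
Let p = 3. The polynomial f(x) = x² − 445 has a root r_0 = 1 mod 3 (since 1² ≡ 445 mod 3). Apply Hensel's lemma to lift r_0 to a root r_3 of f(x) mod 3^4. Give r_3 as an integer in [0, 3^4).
r_3 = 70 (mod 81)

Hensel's recurrence: r_{i+1} = r_i − f(r_i)·(f′(r_i))^{-1} mod 3^{i+2}, with f′(x) = 2x. Iterate:
  r_0 = 1 (mod 3)
  r_1 = 7 (mod 9)
  r_2 = 16 (mod 27)
  r_3 = 70 (mod 81)
Final: r_3 = 70, and one checks f(r_3) ≡ 0 mod 3^4.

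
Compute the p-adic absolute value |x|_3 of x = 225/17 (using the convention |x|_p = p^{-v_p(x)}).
|225/17|_3 = 1/9

Step 1 — compute v_3(x) by factoring powers of 3 out of the numerator and denominator: v_3(225/17) = 2. Step 2 — apply |x|_p = p^{-v_p(x)} = 3^{-2} = 1/9.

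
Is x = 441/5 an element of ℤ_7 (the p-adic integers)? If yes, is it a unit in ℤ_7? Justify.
x ∈ ℤ_7 but not a unit; v_7(x) = 2 > 0

ℤ_7 = {x ∈ ℚ_7 : v_7(x) ≥ 0} and ℤ_7^× = {x ∈ ℤ_7 : v_7(x) = 0}. Here v_7(441/5) = v_7(num) − v_7(den) = 2; compare against these criteria.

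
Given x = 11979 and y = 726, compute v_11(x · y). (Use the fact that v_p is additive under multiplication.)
v_11(8696754) = 5

v_p(x) = 3 (factor: 11979 = 11^3 · 9); v_p(y) = 2 (factor: 726 = 11^2 · 6). Additivity: v_p(xy) = v_p(x) + v_p(y) = 3 + 2 = 5. (Direct check: xy = 8696754 = 11^5 · (54).)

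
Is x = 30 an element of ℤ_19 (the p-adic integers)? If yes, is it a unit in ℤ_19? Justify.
x ∈ ℤ_19^× (unit); v_19(x) = 0

ℤ_19 = {x ∈ ℚ_19 : v_19(x) ≥ 0} and ℤ_19^× = {x ∈ ℤ_19 : v_19(x) = 0}. Here v_19(30) = v_19(num) − v_19(den) = 0; compare against these criteria.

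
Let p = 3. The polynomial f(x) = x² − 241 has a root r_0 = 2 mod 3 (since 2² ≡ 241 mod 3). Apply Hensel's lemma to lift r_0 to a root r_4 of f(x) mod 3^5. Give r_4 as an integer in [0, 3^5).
r_4 = 221 (mod 243)

Hensel's recurrence: r_{i+1} = r_i − f(r_i)·(f′(r_i))^{-1} mod 3^{i+2}, with f′(x) = 2x. Iterate:
  r_0 = 2 (mod 3)
  r_1 = 5 (mod 9)
  r_2 = 5 (mod 27)
  r_3 = 59 (mod 81)
  r_4 = 221 (mod 243)
Final: r_4 = 221, and one checks f(r_4) ≡ 0 mod 3^5.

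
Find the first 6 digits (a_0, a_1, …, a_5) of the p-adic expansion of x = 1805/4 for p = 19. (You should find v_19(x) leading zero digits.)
(a_0, …, a_5) = (0, 0, 6, 14, 4, 14)

v_19(1805/4) = 2, so a_0 = ... = a_1 = 0. Factor out: x = 19^2 · u with u = 5/4 a unit in ℤ_19. Expand u iteratively via a_{v+i} = u_i mod 19, u_{i+1} = (u_i − a_{v+i})/19:
  u_0 = 5/4;  a_2 = 6;  u_1 = (u_0 − 6)/19 = -1/4
  u_1 = -1/4;  a_3 = 14;  u_2 = (u_1 − 14)/19 = -3/4
  u_2 = -3/4;  a_4 = 4;  u_3 = (u_2 − 4)/19 = -1/4
  u_3 = -1/4;  a_5 = 14;  u_4 = (u_3 − 14)/19 = -3/4
Digits: (0, 0, 6, 14, 4, 14).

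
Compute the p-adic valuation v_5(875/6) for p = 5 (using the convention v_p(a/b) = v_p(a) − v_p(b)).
v_5(875/6) = 3

Factor powers of 5 from the numerator and denominator of the reduced fraction: 875 = 5^3 · 7 and 6 = 5^0 · 6. Apply v_p(a/b) = v_p(a) − v_p(b): v_5(875/6) = 3 − 0 = 3.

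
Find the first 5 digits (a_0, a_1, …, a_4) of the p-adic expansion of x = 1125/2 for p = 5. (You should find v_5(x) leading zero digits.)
(a_0, …, a_4) = (0, 0, 0, 2, 3)

v_5(1125/2) = 3, so a_0 = ... = a_2 = 0. Factor out: x = 5^3 · u with u = 9/2 a unit in ℤ_5. Expand u iteratively via a_{v+i} = u_i mod 5, u_{i+1} = (u_i − a_{v+i})/5:
  u_0 = 9/2;  a_3 = 2;  u_1 = (u_0 − 2)/5 = 1/2
  u_1 = 1/2;  a_4 = 3;  u_2 = (u_1 − 3)/5 = -1/2
Digits: (0, 0, 0, 2, 3).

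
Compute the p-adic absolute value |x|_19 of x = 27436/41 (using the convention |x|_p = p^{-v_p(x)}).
|27436/41|_19 = 1/6859

Step 1 — compute v_19(x) by factoring powers of 19 out of the numerator and denominator: v_19(27436/41) = 3. Step 2 — apply |x|_p = p^{-v_p(x)} = 19^{-3} = 1/6859.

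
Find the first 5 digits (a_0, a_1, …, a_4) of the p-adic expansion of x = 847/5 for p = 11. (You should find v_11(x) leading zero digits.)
(a_0, …, a_4) = (0, 0, 8, 6, 6)

v_11(847/5) = 2, so a_0 = ... = a_1 = 0. Factor out: x = 11^2 · u with u = 7/5 a unit in ℤ_11. Expand u iteratively via a_{v+i} = u_i mod 11, u_{i+1} = (u_i − a_{v+i})/11:
  u_0 = 7/5;  a_2 = 8;  u_1 = (u_0 − 8)/11 = -3/5
  u_1 = -3/5;  a_3 = 6;  u_2 = (u_1 − 6)/11 = -3/5
  u_2 = -3/5;  a_4 = 6;  u_3 = (u_2 − 6)/11 = -3/5
Digits: (0, 0, 8, 6, 6).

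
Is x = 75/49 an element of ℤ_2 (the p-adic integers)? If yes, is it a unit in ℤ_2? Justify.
x ∈ ℤ_2^× (unit); v_2(x) = 0

ℤ_2 = {x ∈ ℚ_2 : v_2(x) ≥ 0} and ℤ_2^× = {x ∈ ℤ_2 : v_2(x) = 0}. Here v_2(75/49) = v_2(num) − v_2(den) = 0; compare against these criteria.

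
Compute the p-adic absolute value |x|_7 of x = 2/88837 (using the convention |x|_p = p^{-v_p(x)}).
|2/88837|_7 = 2401

Step 1 — compute v_7(x) by factoring powers of 7 out of the numerator and denominator: v_7(2/88837) = -4. Step 2 — apply |x|_p = p^{-v_p(x)} = 7^{4} = 2401.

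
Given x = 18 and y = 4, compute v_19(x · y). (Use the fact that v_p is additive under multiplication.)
v_19(72) = 0

v_p(x) = 0 (factor: 18 = 19^0 · 18); v_p(y) = 0 (factor: 4 = 19^0 · 4). Additivity: v_p(xy) = v_p(x) + v_p(y) = 0 + 0 = 0. (Direct check: xy = 72 = 19^0 · (72).)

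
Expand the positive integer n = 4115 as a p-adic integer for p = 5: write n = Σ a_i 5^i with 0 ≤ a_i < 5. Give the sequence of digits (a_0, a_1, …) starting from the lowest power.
(a_0, a_1, …) = (0, 3, 4, 2, 1, 1)

Repeated division by 5 gives the digits low-to-high: 4115 = 3·5^1 + 4·5^2 + 2·5^3 + 1·5^4 + 1·5^5. Digit sequence: (0, 3, 4, 2, 1, 1).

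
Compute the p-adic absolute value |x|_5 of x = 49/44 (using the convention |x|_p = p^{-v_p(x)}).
|49/44|_5 = 1

Step 1 — compute v_5(x) by factoring powers of 5 out of the numerator and denominator: v_5(49/44) = 0. Step 2 — apply |x|_p = p^{-v_p(x)} = 5^{0} = 1.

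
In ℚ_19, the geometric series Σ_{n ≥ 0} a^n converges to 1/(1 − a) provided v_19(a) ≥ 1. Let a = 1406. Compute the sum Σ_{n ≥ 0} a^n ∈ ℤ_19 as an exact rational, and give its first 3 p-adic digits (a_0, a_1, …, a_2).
Σ a^n = 1/(1 − a) = -1/1405;  first 3 digits = (1, 17, 7)

v_19(a) = 1 ≥ 1, so the series converges in ℤ_19 to 1/(1 − a) = 1/(1 − 1406) = -1/1405. Expand this rational in ℤ_19: compute digits iteratively via d_i = x_i mod 19, x_{i+1} = (x_i − d_i)/19. The first 3 digits are (1, 17, 7).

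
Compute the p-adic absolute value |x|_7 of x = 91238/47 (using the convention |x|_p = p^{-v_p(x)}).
|91238/47|_7 = 1/2401

Step 1 — compute v_7(x) by factoring powers of 7 out of the numerator and denominator: v_7(91238/47) = 4. Step 2 — apply |x|_p = p^{-v_p(x)} = 7^{-4} = 1/2401.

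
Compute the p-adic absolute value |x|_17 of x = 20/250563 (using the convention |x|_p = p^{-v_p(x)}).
|20/250563|_17 = 83521

Step 1 — compute v_17(x) by factoring powers of 17 out of the numerator and denominator: v_17(20/250563) = -4. Step 2 — apply |x|_p = p^{-v_p(x)} = 17^{4} = 83521.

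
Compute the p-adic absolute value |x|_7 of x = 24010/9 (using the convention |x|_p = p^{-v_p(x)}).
|24010/9|_7 = 1/2401

Step 1 — compute v_7(x) by factoring powers of 7 out of the numerator and denominator: v_7(24010/9) = 4. Step 2 — apply |x|_p = p^{-v_p(x)} = 7^{-4} = 1/2401.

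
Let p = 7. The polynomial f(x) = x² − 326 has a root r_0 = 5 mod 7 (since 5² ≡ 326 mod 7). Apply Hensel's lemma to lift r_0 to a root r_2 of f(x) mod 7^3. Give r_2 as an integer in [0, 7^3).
r_2 = 187 (mod 343)

Hensel's recurrence: r_{i+1} = r_i − f(r_i)·(f′(r_i))^{-1} mod 7^{i+2}, with f′(x) = 2x. Iterate:
  r_0 = 5 (mod 7)
  r_1 = 40 (mod 49)
  r_2 = 187 (mod 343)
Final: r_2 = 187, and one checks f(r_2) ≡ 0 mod 7^3.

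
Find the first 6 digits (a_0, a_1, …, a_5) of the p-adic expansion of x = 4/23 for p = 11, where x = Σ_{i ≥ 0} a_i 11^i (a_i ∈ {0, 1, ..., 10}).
(a_0, …, a_5) = (4, 3, 4, 2, 6, 9)

v_11(4/23) = 0 (numerator and denominator both coprime to 11), so x ∈ ℤ_11^×. Compute digits iteratively via a_i = x_i mod 11, x_{i+1} = (x_i − a_i)/11, with x_0 = x:
  x_0 = 4/23;  a_0 = 4;  x_1 = (x_0 − 4)/11 = -8/23
  x_1 = -8/23;  a_1 = 3;  x_2 = (x_1 − 3)/11 = -7/23
  x_2 = -7/23;  a_2 = 4;  x_3 = (x_2 − 4)/11 = -9/23
  x_3 = -9/23;  a_3 = 2;  x_4 = (x_3 − 2)/11 = -5/23
  x_4 = -5/23;  a_4 = 6;  x_5 = (x_4 − 6)/11 = -13/23
  x_5 = -13/23;  a_5 = 9;  x_6 = (x_5 − 9)/11 = -20/23
Digits: (4, 3, 4, 2, 6, 9).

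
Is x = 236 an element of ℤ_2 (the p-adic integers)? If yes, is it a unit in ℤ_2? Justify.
x ∈ ℤ_2 but not a unit; v_2(x) = 2 > 0

ℤ_2 = {x ∈ ℚ_2 : v_2(x) ≥ 0} and ℤ_2^× = {x ∈ ℤ_2 : v_2(x) = 0}. Here v_2(236) = v_2(num) − v_2(den) = 2; compare against these criteria.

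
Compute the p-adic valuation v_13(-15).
v_13(-15) = 0

v_13(n) is the largest exponent k such that 13^k divides n. Factor out: -15 = -13^0 · 15. (Sign doesn't affect v_p.) So v_13(-15) = 0.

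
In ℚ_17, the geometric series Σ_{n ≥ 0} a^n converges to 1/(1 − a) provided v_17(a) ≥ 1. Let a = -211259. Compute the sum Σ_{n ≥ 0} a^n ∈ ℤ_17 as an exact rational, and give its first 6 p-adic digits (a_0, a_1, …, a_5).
Σ a^n = 1/(1 − a) = 1/211260;  first 6 digits = (1, 0, 0, 8, 14, 16)

v_17(a) = 3 ≥ 1, so the series converges in ℤ_17 to 1/(1 − a) = 1/(1 − (-211259)) = 1/211260. Expand this rational in ℤ_17: compute digits iteratively via d_i = x_i mod 17, x_{i+1} = (x_i − d_i)/17. The first 6 digits are (1, 0, 0, 8, 14, 16).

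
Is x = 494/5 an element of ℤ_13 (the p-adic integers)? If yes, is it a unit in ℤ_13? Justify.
x ∈ ℤ_13 but not a unit; v_13(x) = 1 > 0

ℤ_13 = {x ∈ ℚ_13 : v_13(x) ≥ 0} and ℤ_13^× = {x ∈ ℤ_13 : v_13(x) = 0}. Here v_13(494/5) = v_13(num) − v_13(den) = 1; compare against these criteria.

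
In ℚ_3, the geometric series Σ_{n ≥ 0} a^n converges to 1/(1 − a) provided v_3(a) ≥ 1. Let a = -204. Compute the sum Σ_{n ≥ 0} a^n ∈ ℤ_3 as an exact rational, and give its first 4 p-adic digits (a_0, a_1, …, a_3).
Σ a^n = 1/(1 − a) = 1/205;  first 4 digits = (1, 1, 2, 1)

v_3(a) = 1 ≥ 1, so the series converges in ℤ_3 to 1/(1 − a) = 1/(1 − (-204)) = 1/205. Expand this rational in ℤ_3: compute digits iteratively via d_i = x_i mod 3, x_{i+1} = (x_i − d_i)/3. The first 4 digits are (1, 1, 2, 1).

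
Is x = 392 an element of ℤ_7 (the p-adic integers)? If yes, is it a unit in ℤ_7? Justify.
x ∈ ℤ_7 but not a unit; v_7(x) = 2 > 0

ℤ_7 = {x ∈ ℚ_7 : v_7(x) ≥ 0} and ℤ_7^× = {x ∈ ℤ_7 : v_7(x) = 0}. Here v_7(392) = v_7(num) − v_7(den) = 2; compare against these criteria.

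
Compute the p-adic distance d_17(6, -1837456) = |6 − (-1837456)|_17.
d_17(6, -1837456) = 1/83521

Step 1 — x − y = 6 − (-1837456) = 1837462. Step 2 — v_17(1837462) = 4 (factor: 1837462 = (17^4 · 22); the sign does not affect v_p). Step 3 — |x − y|_17 = 17^{-4} = 1/83521.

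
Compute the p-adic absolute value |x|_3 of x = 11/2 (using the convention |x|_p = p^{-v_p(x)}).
|11/2|_3 = 1

Step 1 — compute v_3(x) by factoring powers of 3 out of the numerator and denominator: v_3(11/2) = 0. Step 2 — apply |x|_p = p^{-v_p(x)} = 3^{0} = 1.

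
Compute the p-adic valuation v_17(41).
v_17(41) = 0

v_17(n) is the largest exponent k such that 17^k divides n. Factor out: 41 = 17^0 · 41. (Sign doesn't affect v_p.) So v_17(41) = 0.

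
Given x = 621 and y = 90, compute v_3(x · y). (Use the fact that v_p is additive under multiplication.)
v_3(55890) = 5

v_p(x) = 3 (factor: 621 = 3^3 · 23); v_p(y) = 2 (factor: 90 = 3^2 · 10). Additivity: v_p(xy) = v_p(x) + v_p(y) = 3 + 2 = 5. (Direct check: xy = 55890 = 3^5 · (230).)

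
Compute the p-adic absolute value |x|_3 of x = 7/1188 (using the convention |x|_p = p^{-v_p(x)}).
|7/1188|_3 = 27

Step 1 — compute v_3(x) by factoring powers of 3 out of the numerator and denominator: v_3(7/1188) = -3. Step 2 — apply |x|_p = p^{-v_p(x)} = 3^{3} = 27.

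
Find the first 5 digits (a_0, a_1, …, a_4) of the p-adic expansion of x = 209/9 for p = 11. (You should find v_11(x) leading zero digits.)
(a_0, …, a_4) = (0, 7, 2, 1, 6)

v_11(209/9) = 1, so a_0 = ... = a_0 = 0. Factor out: x = 11^1 · u with u = 19/9 a unit in ℤ_11. Expand u iteratively via a_{v+i} = u_i mod 11, u_{i+1} = (u_i − a_{v+i})/11:
  u_0 = 19/9;  a_1 = 7;  u_1 = (u_0 − 7)/11 = -4/9
  u_1 = -4/9;  a_2 = 2;  u_2 = (u_1 − 2)/11 = -2/9
  u_2 = -2/9;  a_3 = 1;  u_3 = (u_2 − 1)/11 = -1/9
  u_3 = -1/9;  a_4 = 6;  u_4 = (u_3 − 6)/11 = -5/9
Digits: (0, 7, 2, 1, 6).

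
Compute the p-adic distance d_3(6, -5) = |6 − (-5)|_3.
d_3(6, -5) = 1

Step 1 — x − y = 6 − (-5) = 11. Step 2 — v_3(11) = 0 (factor: 11 = (3^0 · 11); the sign does not affect v_p). Step 3 — |x − y|_3 = 3^{0} = 1.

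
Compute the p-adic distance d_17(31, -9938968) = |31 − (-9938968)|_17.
d_17(31, -9938968) = 1/1419857

Step 1 — x − y = 31 − (-9938968) = 9938999. Step 2 — v_17(9938999) = 5 (factor: 9938999 = (17^5 · 7); the sign does not affect v_p). Step 3 — |x − y|_17 = 17^{-5} = 1/1419857.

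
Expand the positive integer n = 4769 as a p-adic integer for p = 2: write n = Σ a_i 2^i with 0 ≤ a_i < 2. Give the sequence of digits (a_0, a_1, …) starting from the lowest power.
(a_0, a_1, …) = (1, 0, 0, 0, 0, 1, 0, 1, 0, 1, 0, 0, 1)

Repeated division by 2 gives the digits low-to-high: 4769 = 1 + 1·2^5 + 1·2^7 + 1·2^9 + 1·2^12. Digit sequence: (1, 0, 0, 0, 0, 1, 0, 1, 0, 1, 0, 0, 1).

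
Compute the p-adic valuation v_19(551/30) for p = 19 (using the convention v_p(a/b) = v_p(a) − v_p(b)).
v_19(551/30) = 1

Factor powers of 19 from the numerator and denominator of the reduced fraction: 551 = 19^1 · 29 and 30 = 19^0 · 30. Apply v_p(a/b) = v_p(a) − v_p(b): v_19(551/30) = 1 − 0 = 1.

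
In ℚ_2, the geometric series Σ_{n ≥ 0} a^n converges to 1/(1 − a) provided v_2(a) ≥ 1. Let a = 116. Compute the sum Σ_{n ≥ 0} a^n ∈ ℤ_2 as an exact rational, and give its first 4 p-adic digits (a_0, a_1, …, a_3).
Σ a^n = 1/(1 − a) = -1/115;  first 4 digits = (1, 0, 1, 0)

v_2(a) = 2 ≥ 1, so the series converges in ℤ_2 to 1/(1 − a) = 1/(1 − 116) = -1/115. Expand this rational in ℤ_2: compute digits iteratively via d_i = x_i mod 2, x_{i+1} = (x_i − d_i)/2. The first 4 digits are (1, 0, 1, 0).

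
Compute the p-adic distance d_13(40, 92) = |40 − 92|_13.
d_13(40, 92) = 1/13

Step 1 — x − y = 40 − 92 = -52. Step 2 — v_13(-52) = 1 (factor: -52 = −(13^1 · 4); the sign does not affect v_p). Step 3 — |x − y|_13 = 13^{-1} = 1/13.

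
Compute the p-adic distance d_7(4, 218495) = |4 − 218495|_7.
d_7(4, 218495) = 1/16807

Step 1 — x − y = 4 − 218495 = -218491. Step 2 — v_7(-218491) = 5 (factor: -218491 = −(7^5 · 13); the sign does not affect v_p). Step 3 — |x − y|_7 = 7^{-5} = 1/16807.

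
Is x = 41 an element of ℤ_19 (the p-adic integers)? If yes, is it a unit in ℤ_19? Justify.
x ∈ ℤ_19^× (unit); v_19(x) = 0

ℤ_19 = {x ∈ ℚ_19 : v_19(x) ≥ 0} and ℤ_19^× = {x ∈ ℤ_19 : v_19(x) = 0}. Here v_19(41) = v_19(num) − v_19(den) = 0; compare against these criteria.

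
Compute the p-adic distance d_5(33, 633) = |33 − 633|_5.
d_5(33, 633) = 1/25

Step 1 — x − y = 33 − 633 = -600. Step 2 — v_5(-600) = 2 (factor: -600 = −(5^2 · 24); the sign does not affect v_p). Step 3 — |x − y|_5 = 5^{-2} = 1/25.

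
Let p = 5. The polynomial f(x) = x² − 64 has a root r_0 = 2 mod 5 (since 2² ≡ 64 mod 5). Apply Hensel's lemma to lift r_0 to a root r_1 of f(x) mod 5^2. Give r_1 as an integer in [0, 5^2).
r_1 = 17 (mod 25)

Hensel's recurrence: r_{i+1} = r_i − f(r_i)·(f′(r_i))^{-1} mod 5^{i+2}, with f′(x) = 2x. Iterate:
  r_0 = 2 (mod 5)
  r_1 = 17 (mod 25)
Final: r_1 = 17, and one checks f(r_1) ≡ 0 mod 5^2.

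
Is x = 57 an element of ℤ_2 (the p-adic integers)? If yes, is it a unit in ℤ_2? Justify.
x ∈ ℤ_2^× (unit); v_2(x) = 0

ℤ_2 = {x ∈ ℚ_2 : v_2(x) ≥ 0} and ℤ_2^× = {x ∈ ℤ_2 : v_2(x) = 0}. Here v_2(57) = v_2(num) − v_2(den) = 0; compare against these criteria.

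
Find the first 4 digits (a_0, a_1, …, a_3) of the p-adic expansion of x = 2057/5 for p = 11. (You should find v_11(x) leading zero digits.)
(a_0, …, a_3) = (0, 0, 10, 6)

v_11(2057/5) = 2, so a_0 = ... = a_1 = 0. Factor out: x = 11^2 · u with u = 17/5 a unit in ℤ_11. Expand u iteratively via a_{v+i} = u_i mod 11, u_{i+1} = (u_i − a_{v+i})/11:
  u_0 = 17/5;  a_2 = 10;  u_1 = (u_0 − 10)/11 = -3/5
  u_1 = -3/5;  a_3 = 6;  u_2 = (u_1 − 6)/11 = -3/5
Digits: (0, 0, 10, 6).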